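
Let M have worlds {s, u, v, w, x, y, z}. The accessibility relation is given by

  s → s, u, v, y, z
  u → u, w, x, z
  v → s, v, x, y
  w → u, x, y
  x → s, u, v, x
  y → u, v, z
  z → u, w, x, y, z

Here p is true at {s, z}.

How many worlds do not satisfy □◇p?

2

s: successors {s, u, v, y, z}; ◇p there: s:T, u:T, v:T, y:T, z:T. ✓
u: successors {u, w, x, z}; ◇p there: u:T, w:F, x:T, z:T. ✗
v: successors {s, v, x, y}; ◇p there: s:T, v:T, x:T, y:T. ✓
w: successors {u, x, y}; ◇p there: u:T, x:T, y:T. ✓
x: successors {s, u, v, x}; ◇p there: s:T, u:T, v:T, x:T. ✓
y: successors {u, v, z}; ◇p there: u:T, v:T, z:T. ✓
z: successors {u, w, x, y, z}; ◇p there: u:T, w:F, x:T, y:T, z:T. ✗
Satisfying worlds: {s, v, w, x, y}.
So □◇p fails at the other 2 worlds.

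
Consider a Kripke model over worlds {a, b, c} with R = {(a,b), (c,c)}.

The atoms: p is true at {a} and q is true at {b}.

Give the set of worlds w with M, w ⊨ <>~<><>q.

{a, c}

a: successors {b}; ~<><>q there: b:T. ✓
b: no successors, so <>~<><>q fails. ✗
c: successors {c}; ~<><>q there: c:T. ✓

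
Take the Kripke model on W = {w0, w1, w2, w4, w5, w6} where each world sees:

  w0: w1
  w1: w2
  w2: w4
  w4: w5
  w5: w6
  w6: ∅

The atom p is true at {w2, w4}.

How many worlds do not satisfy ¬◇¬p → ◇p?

1

w0: ¬◇¬p is F, ◇p is F. ✓
w1: ¬◇¬p is T, ◇p is T. ✓
w2: ¬◇¬p is T, ◇p is T. ✓
w4: ¬◇¬p is F, ◇p is F. ✓
w5: ¬◇¬p is F, ◇p is F. ✓
w6: ¬◇¬p is T, ◇p is F. ✗
Satisfying worlds: {w0, w1, w2, w4, w5}.
So ¬◇¬p → ◇p fails at the other 1 world.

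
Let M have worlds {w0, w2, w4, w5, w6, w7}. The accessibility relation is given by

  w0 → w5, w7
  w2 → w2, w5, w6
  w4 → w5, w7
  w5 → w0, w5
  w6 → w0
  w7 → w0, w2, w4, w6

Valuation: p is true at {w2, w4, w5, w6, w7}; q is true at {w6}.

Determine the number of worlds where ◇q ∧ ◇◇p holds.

2

w0: ◇q is F, ◇◇p is T. ✗
w2: ◇q is T, ◇◇p is T. ✓
w4: ◇q is F, ◇◇p is T. ✗
w5: ◇q is F, ◇◇p is T. ✗
w6: ◇q is F, ◇◇p is T. ✗
w7: ◇q is T, ◇◇p is T. ✓
Satisfying worlds: {w2, w7}.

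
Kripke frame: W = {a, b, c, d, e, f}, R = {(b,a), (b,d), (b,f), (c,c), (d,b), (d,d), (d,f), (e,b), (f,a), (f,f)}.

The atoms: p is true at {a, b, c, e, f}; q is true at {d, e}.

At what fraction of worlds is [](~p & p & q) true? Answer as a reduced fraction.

1/6

a: no successors, so [](~p & p & q) holds vacuously. ✓
b: successors {a, d, f}; ~p & p & q there: a:F, d:F, f:F. ✗
c: successors {c}; ~p & p & q there: c:F. ✗
d: successors {b, d, f}; ~p & p & q there: b:F, d:F, f:F. ✗
e: successors {b}; ~p & p & q there: b:F. ✗
f: successors {a, f}; ~p & p & q there: a:F, f:F. ✗
That's 1 of 6 worlds, so 1/6.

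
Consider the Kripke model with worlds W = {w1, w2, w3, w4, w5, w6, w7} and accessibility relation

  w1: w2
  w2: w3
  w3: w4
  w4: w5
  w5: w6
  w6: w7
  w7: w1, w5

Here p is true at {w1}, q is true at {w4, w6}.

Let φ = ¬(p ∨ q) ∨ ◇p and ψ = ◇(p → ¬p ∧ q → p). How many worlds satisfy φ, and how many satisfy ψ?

4 and 7

For ¬(p ∨ q) ∨ ◇p:
w1: ¬(p ∨ q) is F, ◇p is F. ✗
w2: ¬(p ∨ q) is T, ◇p is F. ✓
w3: ¬(p ∨ q) is T, ◇p is F. ✓
w4: ¬(p ∨ q) is F, ◇p is F. ✗
w5: ¬(p ∨ q) is T, ◇p is F. ✓
w6: ¬(p ∨ q) is F, ◇p is F. ✗
w7: ¬(p ∨ q) is T, ◇p is T. ✓
— 4 worlds.
For ◇(p → ¬p ∧ q → p):
w1: successors {w2}; p → ¬p ∧ q → p there: w2:T. ✓
w2: successors {w3}; p → ¬p ∧ q → p there: w3:T. ✓
w3: successors {w4}; p → ¬p ∧ q → p there: w4:T. ✓
w4: successors {w5}; p → ¬p ∧ q → p there: w5:T. ✓
w5: successors {w6}; p → ¬p ∧ q → p there: w6:T. ✓
w6: successors {w7}; p → ¬p ∧ q → p there: w7:T. ✓
w7: successors {w1, w5}; p → ¬p ∧ q → p there: w1:T, w5:T. ✓
— 7 worlds.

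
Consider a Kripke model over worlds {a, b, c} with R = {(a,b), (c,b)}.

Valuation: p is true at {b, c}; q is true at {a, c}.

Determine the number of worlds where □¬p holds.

1

a: successors {b}; ¬p there: b:F. ✗
b: no successors, so □¬p holds vacuously. ✓
c: successors {b}; ¬p there: b:F. ✗
Satisfying worlds: {b}.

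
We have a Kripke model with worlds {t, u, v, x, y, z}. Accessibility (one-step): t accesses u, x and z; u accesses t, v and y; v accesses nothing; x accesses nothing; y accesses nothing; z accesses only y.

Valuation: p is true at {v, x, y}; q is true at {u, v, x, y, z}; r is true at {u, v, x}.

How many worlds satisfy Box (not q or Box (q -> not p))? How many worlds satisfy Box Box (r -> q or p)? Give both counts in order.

For Box (not q or Box (q -> not p)):
t: successors {u, x, z}; not q or Box (q -> not p) there: u:F, x:T, z:F. ✗
u: successors {t, v, y}; not q or Box (q -> not p) there: t:T, v:T, y:T. ✓
v: no successors, so Box (not q or Box (q -> not p)) holds vacuously. ✓
x: no successors, so Box (not q or Box (q -> not p)) holds vacuously. ✓
y: no successors, so Box (not q or Box (q -> not p)) holds vacuously. ✓
z: successors {y}; not q or Box (q -> not p) there: y:T. ✓
— 5 worlds.
For Box Box (r -> q or p):
t: successors {u, x, z}; Box (r -> q or p) there: u:T, x:T, z:T. ✓
u: successors {t, v, y}; Box (r -> q or p) there: t:T, v:T, y:T. ✓
v: no successors, so Box Box (r -> q or p) holds vacuously. ✓
x: no successors, so Box Box (r -> q or p) holds vacuously. ✓
y: no successors, so Box Box (r -> q or p) holds vacuously. ✓
z: successors {y}; Box (r -> q or p) there: y:T. ✓
— 6 worlds.

5 and 6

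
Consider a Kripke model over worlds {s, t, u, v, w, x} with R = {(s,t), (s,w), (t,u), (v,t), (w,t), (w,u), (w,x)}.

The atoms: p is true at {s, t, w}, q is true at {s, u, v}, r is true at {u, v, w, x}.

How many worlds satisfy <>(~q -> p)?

4

s: successors {t, w}; ~q -> p there: t:T, w:T. ✓
t: successors {u}; ~q -> p there: u:T. ✓
u: no successors, so <>(~q -> p) fails. ✗
v: successors {t}; ~q -> p there: t:T. ✓
w: successors {t, u, x}; ~q -> p there: t:T, u:T, x:F. ✓
x: no successors, so <>(~q -> p) fails. ✗
Satisfying worlds: {s, t, v, w}.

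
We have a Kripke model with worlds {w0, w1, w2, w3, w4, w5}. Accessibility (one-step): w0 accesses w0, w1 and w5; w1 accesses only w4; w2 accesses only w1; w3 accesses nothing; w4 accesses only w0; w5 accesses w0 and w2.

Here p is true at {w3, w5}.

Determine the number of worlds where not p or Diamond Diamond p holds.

w0: not p is T, Diamond Diamond p is T. ✓
w1: not p is T, Diamond Diamond p is F. ✓
w2: not p is T, Diamond Diamond p is F. ✓
w3: not p is F, Diamond Diamond p is F. ✗
w4: not p is T, Diamond Diamond p is T. ✓
w5: not p is F, Diamond Diamond p is T. ✓
Satisfying worlds: {w0, w1, w2, w4, w5}.

5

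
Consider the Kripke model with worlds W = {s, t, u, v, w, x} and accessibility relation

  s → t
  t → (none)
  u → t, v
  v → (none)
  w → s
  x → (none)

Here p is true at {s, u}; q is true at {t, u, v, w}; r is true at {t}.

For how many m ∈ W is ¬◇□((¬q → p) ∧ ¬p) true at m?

s: ◇□((¬q → p) ∧ ¬p) is T. ✗
t: ◇□((¬q → p) ∧ ¬p) is F. ✓
u: ◇□((¬q → p) ∧ ¬p) is T. ✗
v: ◇□((¬q → p) ∧ ¬p) is F. ✓
w: ◇□((¬q → p) ∧ ¬p) is T. ✗
x: ◇□((¬q → p) ∧ ¬p) is F. ✓
Satisfying worlds: {t, v, x}.

3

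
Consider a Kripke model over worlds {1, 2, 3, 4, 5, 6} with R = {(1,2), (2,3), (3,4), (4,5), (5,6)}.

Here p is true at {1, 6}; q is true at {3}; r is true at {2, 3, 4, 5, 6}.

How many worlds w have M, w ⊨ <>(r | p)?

5

1: successors {2}; r | p there: 2:T. ✓
2: successors {3}; r | p there: 3:T. ✓
3: successors {4}; r | p there: 4:T. ✓
4: successors {5}; r | p there: 5:T. ✓
5: successors {6}; r | p there: 6:T. ✓
6: no successors, so <>(r | p) fails. ✗
Satisfying worlds: {1, 2, 3, 4, 5}.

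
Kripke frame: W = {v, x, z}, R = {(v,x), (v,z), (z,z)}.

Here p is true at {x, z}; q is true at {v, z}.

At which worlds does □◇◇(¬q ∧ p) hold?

v: successors {x, z}; ◇◇(¬q ∧ p) there: x:F, z:F. ✗
x: no successors, so □◇◇(¬q ∧ p) holds vacuously. ✓
z: successors {z}; ◇◇(¬q ∧ p) there: z:F. ✗

{x}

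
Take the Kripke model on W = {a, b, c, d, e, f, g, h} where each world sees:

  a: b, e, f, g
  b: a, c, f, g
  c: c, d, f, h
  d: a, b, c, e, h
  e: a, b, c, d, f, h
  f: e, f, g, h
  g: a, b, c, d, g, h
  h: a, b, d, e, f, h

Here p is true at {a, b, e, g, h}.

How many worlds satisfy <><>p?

8

a: successors {b, e, f, g}; <>p there: b:T, e:T, f:T, g:T. ✓
b: successors {a, c, f, g}; <>p there: a:T, c:T, f:T, g:T. ✓
c: successors {c, d, f, h}; <>p there: c:T, d:T, f:T, h:T. ✓
d: successors {a, b, c, e, h}; <>p there: a:T, b:T, c:T, e:T, h:T. ✓
e: successors {a, b, c, d, f, h}; <>p there: a:T, b:T, c:T, d:T, f:T, h:T. ✓
f: successors {e, f, g, h}; <>p there: e:T, f:T, g:T, h:T. ✓
g: successors {a, b, c, d, g, h}; <>p there: a:T, b:T, c:T, d:T, g:T, h:T. ✓
h: successors {a, b, d, e, f, h}; <>p there: a:T, b:T, d:T, e:T, f:T, h:T. ✓
Satisfying worlds: {a, b, c, d, e, f, g, h}.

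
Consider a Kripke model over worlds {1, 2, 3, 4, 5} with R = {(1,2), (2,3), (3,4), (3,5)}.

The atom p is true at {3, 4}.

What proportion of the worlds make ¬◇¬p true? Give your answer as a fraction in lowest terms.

3/5

1: ◇¬p is T. ✗
2: ◇¬p is F. ✓
3: ◇¬p is T. ✗
4: ◇¬p is F. ✓
5: ◇¬p is F. ✓
That's 3 of 5 worlds, so 3/5.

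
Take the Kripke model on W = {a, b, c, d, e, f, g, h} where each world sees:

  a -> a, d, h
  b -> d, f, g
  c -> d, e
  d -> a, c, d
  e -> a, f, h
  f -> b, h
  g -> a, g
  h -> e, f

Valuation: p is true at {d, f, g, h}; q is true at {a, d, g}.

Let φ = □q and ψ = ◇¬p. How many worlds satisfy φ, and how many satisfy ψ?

For □q:
a: successors {a, d, h}; q there: a:T, d:T, h:F. ✗
b: successors {d, f, g}; q there: d:T, f:F, g:T. ✗
c: successors {d, e}; q there: d:T, e:F. ✗
d: successors {a, c, d}; q there: a:T, c:F, d:T. ✗
e: successors {a, f, h}; q there: a:T, f:F, h:F. ✗
f: successors {b, h}; q there: b:F, h:F. ✗
g: successors {a, g}; q there: a:T, g:T. ✓
h: successors {e, f}; q there: e:F, f:F. ✗
— 1 world.
For ◇¬p:
a: successors {a, d, h}; ¬p there: a:T, d:F, h:F. ✓
b: successors {d, f, g}; ¬p there: d:F, f:F, g:F. ✗
c: successors {d, e}; ¬p there: d:F, e:T. ✓
d: successors {a, c, d}; ¬p there: a:T, c:T, d:F. ✓
e: successors {a, f, h}; ¬p there: a:T, f:F, h:F. ✓
f: successors {b, h}; ¬p there: b:T, h:F. ✓
g: successors {a, g}; ¬p there: a:T, g:F. ✓
h: successors {e, f}; ¬p there: e:T, f:F. ✓
— 7 worlds.

1 and 7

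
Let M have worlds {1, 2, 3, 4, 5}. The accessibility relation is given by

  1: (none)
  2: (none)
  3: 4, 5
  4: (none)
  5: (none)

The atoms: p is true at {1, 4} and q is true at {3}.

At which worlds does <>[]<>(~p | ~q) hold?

{3}

1: no successors, so <>[]<>(~p | ~q) fails. ✗
2: no successors, so <>[]<>(~p | ~q) fails. ✗
3: successors {4, 5}; []<>(~p | ~q) there: 4:T, 5:T. ✓
4: no successors, so <>[]<>(~p | ~q) fails. ✗
5: no successors, so <>[]<>(~p | ~q) fails. ✗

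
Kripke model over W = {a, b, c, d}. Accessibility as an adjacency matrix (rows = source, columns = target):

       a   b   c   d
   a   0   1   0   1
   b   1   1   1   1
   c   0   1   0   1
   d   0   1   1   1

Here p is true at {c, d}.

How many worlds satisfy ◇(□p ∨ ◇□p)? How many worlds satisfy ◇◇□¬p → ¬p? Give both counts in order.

0 and 4

For ◇(□p ∨ ◇□p):
a: successors {b, d}; □p ∨ ◇□p there: b:F, d:F. ✗
b: successors {a, b, c, d}; □p ∨ ◇□p there: a:F, b:F, c:F, d:F. ✗
c: successors {b, d}; □p ∨ ◇□p there: b:F, d:F. ✗
d: successors {b, c, d}; □p ∨ ◇□p there: b:F, c:F, d:F. ✗
— 0 worlds.
For ◇◇□¬p → ¬p:
a: ◇◇□¬p is F, ¬p is T. ✓
b: ◇◇□¬p is F, ¬p is T. ✓
c: ◇◇□¬p is F, ¬p is F. ✓
d: ◇◇□¬p is F, ¬p is F. ✓
— 4 worlds.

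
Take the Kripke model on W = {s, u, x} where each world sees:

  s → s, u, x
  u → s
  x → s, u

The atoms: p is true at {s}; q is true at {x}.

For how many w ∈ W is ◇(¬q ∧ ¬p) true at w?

s: successors {s, u, x}; ¬q ∧ ¬p there: s:F, u:T, x:F. ✓
u: successors {s}; ¬q ∧ ¬p there: s:F. ✗
x: successors {s, u}; ¬q ∧ ¬p there: s:F, u:T. ✓
Satisfying worlds: {s, x}.

2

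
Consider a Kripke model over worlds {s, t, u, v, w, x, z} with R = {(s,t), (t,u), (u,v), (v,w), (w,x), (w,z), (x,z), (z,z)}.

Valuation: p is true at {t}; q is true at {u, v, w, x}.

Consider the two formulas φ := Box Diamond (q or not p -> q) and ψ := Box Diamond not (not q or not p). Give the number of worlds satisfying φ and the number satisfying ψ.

4 and 0

For Box Diamond (q or not p -> q):
s: successors {t}; Diamond (q or not p -> q) there: t:T. ✓
t: successors {u}; Diamond (q or not p -> q) there: u:T. ✓
u: successors {v}; Diamond (q or not p -> q) there: v:T. ✓
v: successors {w}; Diamond (q or not p -> q) there: w:T. ✓
w: successors {x, z}; Diamond (q or not p -> q) there: x:F, z:F. ✗
x: successors {z}; Diamond (q or not p -> q) there: z:F. ✗
z: successors {z}; Diamond (q or not p -> q) there: z:F. ✗
— 4 worlds.
For Box Diamond not (not q or not p):
s: successors {t}; Diamond not (not q or not p) there: t:F. ✗
t: successors {u}; Diamond not (not q or not p) there: u:F. ✗
u: successors {v}; Diamond not (not q or not p) there: v:F. ✗
v: successors {w}; Diamond not (not q or not p) there: w:F. ✗
w: successors {x, z}; Diamond not (not q or not p) there: x:F, z:F. ✗
x: successors {z}; Diamond not (not q or not p) there: z:F. ✗
z: successors {z}; Diamond not (not q or not p) there: z:F. ✗
— 0 worlds.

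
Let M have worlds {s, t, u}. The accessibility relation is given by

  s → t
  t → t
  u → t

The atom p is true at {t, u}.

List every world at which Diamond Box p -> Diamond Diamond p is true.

{s, t, u}

s: Diamond Box p is T, Diamond Diamond p is T. ✓
t: Diamond Box p is T, Diamond Diamond p is T. ✓
u: Diamond Box p is T, Diamond Diamond p is T. ✓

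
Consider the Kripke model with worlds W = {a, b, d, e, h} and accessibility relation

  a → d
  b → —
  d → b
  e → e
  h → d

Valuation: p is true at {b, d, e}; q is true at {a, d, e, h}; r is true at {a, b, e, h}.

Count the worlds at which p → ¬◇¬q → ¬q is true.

a: p is F, ¬◇¬q → ¬q is F. ✓
b: p is T, ¬◇¬q → ¬q is T. ✓
d: p is T, ¬◇¬q → ¬q is T. ✓
e: p is T, ¬◇¬q → ¬q is F. ✗
h: p is F, ¬◇¬q → ¬q is F. ✓
Satisfying worlds: {a, b, d, h}.

4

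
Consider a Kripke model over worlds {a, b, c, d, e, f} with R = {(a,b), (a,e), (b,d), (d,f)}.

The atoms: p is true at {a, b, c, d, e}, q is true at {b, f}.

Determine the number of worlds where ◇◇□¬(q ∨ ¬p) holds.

a: successors {b, e}; ◇□¬(q ∨ ¬p) there: b:F, e:F. ✗
b: successors {d}; ◇□¬(q ∨ ¬p) there: d:T. ✓
c: no successors, so ◇◇□¬(q ∨ ¬p) fails. ✗
d: successors {f}; ◇□¬(q ∨ ¬p) there: f:F. ✗
e: no successors, so ◇◇□¬(q ∨ ¬p) fails. ✗
f: no successors, so ◇◇□¬(q ∨ ¬p) fails. ✗
Satisfying worlds: {b}.

1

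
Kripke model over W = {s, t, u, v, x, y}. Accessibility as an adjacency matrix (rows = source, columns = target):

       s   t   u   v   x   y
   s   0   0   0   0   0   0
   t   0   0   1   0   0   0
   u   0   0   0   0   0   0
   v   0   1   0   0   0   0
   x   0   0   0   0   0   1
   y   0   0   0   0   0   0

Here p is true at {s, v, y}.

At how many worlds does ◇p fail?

5

s: no successors, so ◇p fails. ✗
t: successors {u}; p there: u:F. ✗
u: no successors, so ◇p fails. ✗
v: successors {t}; p there: t:F. ✗
x: successors {y}; p there: y:T. ✓
y: no successors, so ◇p fails. ✗
Satisfying worlds: {x}.
So ◇p fails at the other 5 worlds.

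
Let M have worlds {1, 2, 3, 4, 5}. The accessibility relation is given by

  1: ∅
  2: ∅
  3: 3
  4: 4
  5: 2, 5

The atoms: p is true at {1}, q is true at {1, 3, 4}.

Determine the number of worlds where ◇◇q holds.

2

1: no successors, so ◇◇q fails. ✗
2: no successors, so ◇◇q fails. ✗
3: successors {3}; ◇q there: 3:T. ✓
4: successors {4}; ◇q there: 4:T. ✓
5: successors {2, 5}; ◇q there: 2:F, 5:F. ✗
Satisfying worlds: {3, 4}.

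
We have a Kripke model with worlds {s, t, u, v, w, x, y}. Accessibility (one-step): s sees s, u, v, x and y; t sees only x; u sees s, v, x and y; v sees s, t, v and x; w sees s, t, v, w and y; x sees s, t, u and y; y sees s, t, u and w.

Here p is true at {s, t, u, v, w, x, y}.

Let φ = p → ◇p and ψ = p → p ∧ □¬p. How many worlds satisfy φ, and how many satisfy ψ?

For p → ◇p:
s: p is T, ◇p is T. ✓
t: p is T, ◇p is T. ✓
u: p is T, ◇p is T. ✓
v: p is T, ◇p is T. ✓
w: p is T, ◇p is T. ✓
x: p is T, ◇p is T. ✓
y: p is T, ◇p is T. ✓
— 7 worlds.
For p → p ∧ □¬p:
s: p is T, p ∧ □¬p is F. ✗
t: p is T, p ∧ □¬p is F. ✗
u: p is T, p ∧ □¬p is F. ✗
v: p is T, p ∧ □¬p is F. ✗
w: p is T, p ∧ □¬p is F. ✗
x: p is T, p ∧ □¬p is F. ✗
y: p is T, p ∧ □¬p is F. ✗
— 0 worlds.

7 and 0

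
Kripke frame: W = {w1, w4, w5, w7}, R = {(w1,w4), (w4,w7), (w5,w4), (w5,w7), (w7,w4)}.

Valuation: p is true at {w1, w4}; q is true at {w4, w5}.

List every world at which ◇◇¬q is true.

{w1, w5, w7}

w1: successors {w4}; ◇¬q there: w4:T. ✓
w4: successors {w7}; ◇¬q there: w7:F. ✗
w5: successors {w4, w7}; ◇¬q there: w4:T, w7:F. ✓
w7: successors {w4}; ◇¬q there: w4:T. ✓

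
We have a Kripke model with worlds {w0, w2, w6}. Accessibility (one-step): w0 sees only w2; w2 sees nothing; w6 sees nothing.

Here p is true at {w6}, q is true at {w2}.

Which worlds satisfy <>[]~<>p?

w0: successors {w2}; []~<>p there: w2:T. ✓
w2: no successors, so <>[]~<>p fails. ✗
w6: no successors, so <>[]~<>p fails. ✗

{w0}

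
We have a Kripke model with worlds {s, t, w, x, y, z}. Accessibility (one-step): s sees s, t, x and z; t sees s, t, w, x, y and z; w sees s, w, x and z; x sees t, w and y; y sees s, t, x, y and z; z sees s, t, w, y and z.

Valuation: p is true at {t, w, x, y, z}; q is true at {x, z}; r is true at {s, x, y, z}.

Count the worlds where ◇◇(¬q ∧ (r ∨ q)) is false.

0

s: successors {s, t, x, z}; ◇(¬q ∧ (r ∨ q)) there: s:T, t:T, x:T, z:T. ✓
t: successors {s, t, w, x, y, z}; ◇(¬q ∧ (r ∨ q)) there: s:T, t:T, w:T, x:T, y:T, z:T. ✓
w: successors {s, w, x, z}; ◇(¬q ∧ (r ∨ q)) there: s:T, w:T, x:T, z:T. ✓
x: successors {t, w, y}; ◇(¬q ∧ (r ∨ q)) there: t:T, w:T, y:T. ✓
y: successors {s, t, x, y, z}; ◇(¬q ∧ (r ∨ q)) there: s:T, t:T, x:T, y:T, z:T. ✓
z: successors {s, t, w, y, z}; ◇(¬q ∧ (r ∨ q)) there: s:T, t:T, w:T, y:T, z:T. ✓
Satisfying worlds: {s, t, w, x, y, z}.
So ◇◇(¬q ∧ (r ∨ q)) fails at the other 0 worlds.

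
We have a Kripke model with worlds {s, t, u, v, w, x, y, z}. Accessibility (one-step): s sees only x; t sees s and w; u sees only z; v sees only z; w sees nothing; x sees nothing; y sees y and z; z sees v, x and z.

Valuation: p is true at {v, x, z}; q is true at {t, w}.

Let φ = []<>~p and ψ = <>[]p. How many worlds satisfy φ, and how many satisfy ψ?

For []<>~p:
s: successors {x}; <>~p there: x:F. ✗
t: successors {s, w}; <>~p there: s:F, w:F. ✗
u: successors {z}; <>~p there: z:F. ✗
v: successors {z}; <>~p there: z:F. ✗
w: no successors, so []<>~p holds vacuously. ✓
x: no successors, so []<>~p holds vacuously. ✓
y: successors {y, z}; <>~p there: y:T, z:F. ✗
z: successors {v, x, z}; <>~p there: v:F, x:F, z:F. ✗
— 2 worlds.
For <>[]p:
s: successors {x}; []p there: x:T. ✓
t: successors {s, w}; []p there: s:T, w:T. ✓
u: successors {z}; []p there: z:T. ✓
v: successors {z}; []p there: z:T. ✓
w: no successors, so <>[]p fails. ✗
x: no successors, so <>[]p fails. ✗
y: successors {y, z}; []p there: y:F, z:T. ✓
z: successors {v, x, z}; []p there: v:T, x:T, z:T. ✓
— 6 worlds.

2 and 6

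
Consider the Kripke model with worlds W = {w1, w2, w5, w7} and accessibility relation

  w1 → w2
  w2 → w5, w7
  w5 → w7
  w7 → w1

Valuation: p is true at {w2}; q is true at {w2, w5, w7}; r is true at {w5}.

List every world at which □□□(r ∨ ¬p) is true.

{w1, w7}

w1: successors {w2}; □□(r ∨ ¬p) there: w2:T. ✓
w2: successors {w5, w7}; □□(r ∨ ¬p) there: w5:T, w7:F. ✗
w5: successors {w7}; □□(r ∨ ¬p) there: w7:F. ✗
w7: successors {w1}; □□(r ∨ ¬p) there: w1:T. ✓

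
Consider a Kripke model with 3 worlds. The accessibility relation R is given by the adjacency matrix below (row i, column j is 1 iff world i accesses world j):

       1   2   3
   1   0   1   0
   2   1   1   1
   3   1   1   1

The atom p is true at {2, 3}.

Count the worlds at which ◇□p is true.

1: successors {2}; □p there: 2:F. ✗
2: successors {1, 2, 3}; □p there: 1:T, 2:F, 3:F. ✓
3: successors {1, 2, 3}; □p there: 1:T, 2:F, 3:F. ✓
Satisfying worlds: {2, 3}.

2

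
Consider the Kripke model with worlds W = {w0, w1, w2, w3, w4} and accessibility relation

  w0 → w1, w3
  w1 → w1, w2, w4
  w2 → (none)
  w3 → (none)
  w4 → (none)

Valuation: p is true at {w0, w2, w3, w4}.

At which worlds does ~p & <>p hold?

w0: ~p is F, <>p is T. ✗
w1: ~p is T, <>p is T. ✓
w2: ~p is F, <>p is F. ✗
w3: ~p is F, <>p is F. ✗
w4: ~p is F, <>p is F. ✗

{w1}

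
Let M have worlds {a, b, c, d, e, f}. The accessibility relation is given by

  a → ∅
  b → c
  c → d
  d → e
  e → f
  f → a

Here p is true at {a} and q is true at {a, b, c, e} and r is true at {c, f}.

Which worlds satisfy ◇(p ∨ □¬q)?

{b, d, f}

a: no successors, so ◇(p ∨ □¬q) fails. ✗
b: successors {c}; p ∨ □¬q there: c:T. ✓
c: successors {d}; p ∨ □¬q there: d:F. ✗
d: successors {e}; p ∨ □¬q there: e:T. ✓
e: successors {f}; p ∨ □¬q there: f:F. ✗
f: successors {a}; p ∨ □¬q there: a:T. ✓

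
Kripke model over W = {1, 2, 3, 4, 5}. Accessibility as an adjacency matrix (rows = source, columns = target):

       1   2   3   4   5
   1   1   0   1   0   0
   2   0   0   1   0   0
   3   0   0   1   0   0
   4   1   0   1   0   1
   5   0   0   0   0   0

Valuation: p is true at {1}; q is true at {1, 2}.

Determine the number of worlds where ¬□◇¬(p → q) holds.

4

1: □◇¬(p → q) is F. ✓
2: □◇¬(p → q) is F. ✓
3: □◇¬(p → q) is F. ✓
4: □◇¬(p → q) is F. ✓
5: □◇¬(p → q) is T. ✗
Satisfying worlds: {1, 2, 3, 4}.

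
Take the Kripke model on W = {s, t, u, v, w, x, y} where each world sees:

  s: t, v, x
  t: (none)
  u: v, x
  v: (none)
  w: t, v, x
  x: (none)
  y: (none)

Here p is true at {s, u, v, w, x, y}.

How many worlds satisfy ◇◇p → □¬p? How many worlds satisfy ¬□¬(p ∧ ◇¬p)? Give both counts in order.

7 and 0

For ◇◇p → □¬p:
s: ◇◇p is F, □¬p is F. ✓
t: ◇◇p is F, □¬p is T. ✓
u: ◇◇p is F, □¬p is F. ✓
v: ◇◇p is F, □¬p is T. ✓
w: ◇◇p is F, □¬p is F. ✓
x: ◇◇p is F, □¬p is T. ✓
y: ◇◇p is F, □¬p is T. ✓
— 7 worlds.
For ¬□¬(p ∧ ◇¬p):
s: □¬(p ∧ ◇¬p) is T. ✗
t: □¬(p ∧ ◇¬p) is T. ✗
u: □¬(p ∧ ◇¬p) is T. ✗
v: □¬(p ∧ ◇¬p) is T. ✗
w: □¬(p ∧ ◇¬p) is T. ✗
x: □¬(p ∧ ◇¬p) is T. ✗
y: □¬(p ∧ ◇¬p) is T. ✗
— 0 worlds.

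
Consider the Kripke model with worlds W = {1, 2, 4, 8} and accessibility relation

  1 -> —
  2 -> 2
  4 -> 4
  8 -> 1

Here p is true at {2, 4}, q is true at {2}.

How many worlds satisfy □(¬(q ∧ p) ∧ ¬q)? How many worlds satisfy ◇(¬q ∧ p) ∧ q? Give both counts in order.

For □(¬(q ∧ p) ∧ ¬q):
1: no successors, so □(¬(q ∧ p) ∧ ¬q) holds vacuously. ✓
2: successors {2}; ¬(q ∧ p) ∧ ¬q there: 2:F. ✗
4: successors {4}; ¬(q ∧ p) ∧ ¬q there: 4:T. ✓
8: successors {1}; ¬(q ∧ p) ∧ ¬q there: 1:T. ✓
— 3 worlds.
For ◇(¬q ∧ p) ∧ q:
1: ◇(¬q ∧ p) is F, q is F. ✗
2: ◇(¬q ∧ p) is F, q is T. ✗
4: ◇(¬q ∧ p) is T, q is F. ✗
8: ◇(¬q ∧ p) is F, q is F. ✗
— 0 worlds.

3 and 0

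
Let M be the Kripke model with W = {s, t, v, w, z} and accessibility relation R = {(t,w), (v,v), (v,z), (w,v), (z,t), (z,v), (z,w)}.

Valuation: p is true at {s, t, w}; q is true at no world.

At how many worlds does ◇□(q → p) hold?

4

s: no successors, so ◇□(q → p) fails. ✗
t: successors {w}; □(q → p) there: w:T. ✓
v: successors {v, z}; □(q → p) there: v:T, z:T. ✓
w: successors {v}; □(q → p) there: v:T. ✓
z: successors {t, v, w}; □(q → p) there: t:T, v:T, w:T. ✓
Satisfying worlds: {t, v, w, z}.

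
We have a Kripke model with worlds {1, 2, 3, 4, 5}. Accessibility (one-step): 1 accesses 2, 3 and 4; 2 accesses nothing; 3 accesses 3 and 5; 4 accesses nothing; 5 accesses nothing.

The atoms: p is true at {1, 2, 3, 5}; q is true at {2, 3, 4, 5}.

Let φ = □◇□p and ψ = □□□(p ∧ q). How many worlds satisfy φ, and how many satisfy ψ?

3 and 5

For □◇□p:
1: successors {2, 3, 4}; ◇□p there: 2:F, 3:T, 4:F. ✗
2: no successors, so □◇□p holds vacuously. ✓
3: successors {3, 5}; ◇□p there: 3:T, 5:F. ✗
4: no successors, so □◇□p holds vacuously. ✓
5: no successors, so □◇□p holds vacuously. ✓
— 3 worlds.
For □□□(p ∧ q):
1: successors {2, 3, 4}; □□(p ∧ q) there: 2:T, 3:T, 4:T. ✓
2: no successors, so □□□(p ∧ q) holds vacuously. ✓
3: successors {3, 5}; □□(p ∧ q) there: 3:T, 5:T. ✓
4: no successors, so □□□(p ∧ q) holds vacuously. ✓
5: no successors, so □□□(p ∧ q) holds vacuously. ✓
— 5 worlds.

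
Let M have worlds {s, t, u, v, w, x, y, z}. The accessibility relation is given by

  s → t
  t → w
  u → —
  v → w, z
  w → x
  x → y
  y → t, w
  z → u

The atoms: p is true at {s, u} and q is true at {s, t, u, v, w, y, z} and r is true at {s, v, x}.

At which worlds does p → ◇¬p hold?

{s, t, v, w, x, y, z}

s: p is T, ◇¬p is T. ✓
t: p is F, ◇¬p is T. ✓
u: p is T, ◇¬p is F. ✗
v: p is F, ◇¬p is T. ✓
w: p is F, ◇¬p is T. ✓
x: p is F, ◇¬p is T. ✓
y: p is F, ◇¬p is T. ✓
z: p is F, ◇¬p is F. ✓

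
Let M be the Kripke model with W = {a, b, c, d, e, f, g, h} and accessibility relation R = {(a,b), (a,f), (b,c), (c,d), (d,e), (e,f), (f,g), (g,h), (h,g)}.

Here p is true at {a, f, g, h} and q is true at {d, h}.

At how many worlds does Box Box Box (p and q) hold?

2

a: successors {b, f}; Box Box (p and q) there: b:F, f:T. ✗
b: successors {c}; Box Box (p and q) there: c:F. ✗
c: successors {d}; Box Box (p and q) there: d:F. ✗
d: successors {e}; Box Box (p and q) there: e:F. ✗
e: successors {f}; Box Box (p and q) there: f:T. ✓
f: successors {g}; Box Box (p and q) there: g:F. ✗
g: successors {h}; Box Box (p and q) there: h:T. ✓
h: successors {g}; Box Box (p and q) there: g:F. ✗
Satisfying worlds: {e, g}.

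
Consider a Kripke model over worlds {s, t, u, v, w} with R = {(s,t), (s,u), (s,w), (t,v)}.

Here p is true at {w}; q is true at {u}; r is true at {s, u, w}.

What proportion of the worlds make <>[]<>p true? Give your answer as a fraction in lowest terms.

s: successors {t, u, w}; []<>p there: t:F, u:T, w:T. ✓
t: successors {v}; []<>p there: v:T. ✓
u: no successors, so <>[]<>p fails. ✗
v: no successors, so <>[]<>p fails. ✗
w: no successors, so <>[]<>p fails. ✗
That's 2 of 5 worlds, so 2/5.

2/5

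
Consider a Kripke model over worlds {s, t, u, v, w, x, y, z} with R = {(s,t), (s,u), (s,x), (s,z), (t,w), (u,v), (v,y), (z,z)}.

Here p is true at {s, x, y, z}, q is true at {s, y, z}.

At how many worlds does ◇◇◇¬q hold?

s: successors {t, u, x, z}; ◇◇¬q there: t:F, u:F, x:F, z:F. ✗
t: successors {w}; ◇◇¬q there: w:F. ✗
u: successors {v}; ◇◇¬q there: v:F. ✗
v: successors {y}; ◇◇¬q there: y:F. ✗
w: no successors, so ◇◇◇¬q fails. ✗
x: no successors, so ◇◇◇¬q fails. ✗
y: no successors, so ◇◇◇¬q fails. ✗
z: successors {z}; ◇◇¬q there: z:F. ✗
Satisfying worlds: ∅.

0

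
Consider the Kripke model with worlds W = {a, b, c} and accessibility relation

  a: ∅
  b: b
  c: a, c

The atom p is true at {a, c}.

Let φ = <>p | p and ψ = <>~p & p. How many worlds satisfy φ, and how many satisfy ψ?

2 and 0

For <>p | p:
a: <>p is F, p is T. ✓
b: <>p is F, p is F. ✗
c: <>p is T, p is T. ✓
— 2 worlds.
For <>~p & p:
a: <>~p is F, p is T. ✗
b: <>~p is T, p is F. ✗
c: <>~p is F, p is T. ✗
— 0 worlds.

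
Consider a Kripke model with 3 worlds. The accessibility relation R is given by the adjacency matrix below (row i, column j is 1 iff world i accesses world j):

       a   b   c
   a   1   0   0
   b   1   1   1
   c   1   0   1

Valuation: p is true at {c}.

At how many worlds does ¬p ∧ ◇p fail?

2

a: ¬p is T, ◇p is F. ✗
b: ¬p is T, ◇p is T. ✓
c: ¬p is F, ◇p is T. ✗
Satisfying worlds: {b}.
So ¬p ∧ ◇p fails at the other 2 worlds.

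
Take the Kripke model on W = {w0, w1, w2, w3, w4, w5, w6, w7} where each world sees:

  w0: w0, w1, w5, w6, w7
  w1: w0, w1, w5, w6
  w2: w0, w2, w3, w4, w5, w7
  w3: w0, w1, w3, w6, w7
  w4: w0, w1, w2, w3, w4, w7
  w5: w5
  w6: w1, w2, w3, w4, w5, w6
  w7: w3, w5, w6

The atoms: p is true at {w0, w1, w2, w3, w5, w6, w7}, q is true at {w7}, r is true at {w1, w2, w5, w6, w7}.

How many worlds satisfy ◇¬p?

w0: successors {w0, w1, w5, w6, w7}; ¬p there: w0:F, w1:F, w5:F, w6:F, w7:F. ✗
w1: successors {w0, w1, w5, w6}; ¬p there: w0:F, w1:F, w5:F, w6:F. ✗
w2: successors {w0, w2, w3, w4, w5, w7}; ¬p there: w0:F, w2:F, w3:F, w4:T, w5:F, w7:F. ✓
w3: successors {w0, w1, w3, w6, w7}; ¬p there: w0:F, w1:F, w3:F, w6:F, w7:F. ✗
w4: successors {w0, w1, w2, w3, w4, w7}; ¬p there: w0:F, w1:F, w2:F, w3:F, w4:T, w7:F. ✓
w5: successors {w5}; ¬p there: w5:F. ✗
w6: successors {w1, w2, w3, w4, w5, w6}; ¬p there: w1:F, w2:F, w3:F, w4:T, w5:F, w6:F. ✓
w7: successors {w3, w5, w6}; ¬p there: w3:F, w5:F, w6:F. ✗
Satisfying worlds: {w2, w4, w6}.

3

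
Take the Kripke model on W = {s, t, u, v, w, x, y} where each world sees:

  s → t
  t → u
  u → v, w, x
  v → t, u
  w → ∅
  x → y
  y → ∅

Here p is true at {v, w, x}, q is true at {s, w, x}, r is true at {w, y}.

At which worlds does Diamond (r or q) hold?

s: successors {t}; r or q there: t:F. ✗
t: successors {u}; r or q there: u:F. ✗
u: successors {v, w, x}; r or q there: v:F, w:T, x:T. ✓
v: successors {t, u}; r or q there: t:F, u:F. ✗
w: no successors, so Diamond (r or q) fails. ✗
x: successors {y}; r or q there: y:T. ✓
y: no successors, so Diamond (r or q) fails. ✗

{u, x}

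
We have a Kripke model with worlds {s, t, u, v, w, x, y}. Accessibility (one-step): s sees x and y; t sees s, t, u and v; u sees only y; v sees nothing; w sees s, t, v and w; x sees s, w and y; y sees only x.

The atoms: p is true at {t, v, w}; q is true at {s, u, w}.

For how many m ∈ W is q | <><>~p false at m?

s: q is T, <><>~p is T. ✓
t: q is F, <><>~p is T. ✓
u: q is T, <><>~p is T. ✓
v: q is F, <><>~p is F. ✗
w: q is T, <><>~p is T. ✓
x: q is F, <><>~p is T. ✓
y: q is F, <><>~p is T. ✓
Satisfying worlds: {s, t, u, w, x, y}.
So q | <><>~p fails at the other 1 world.

1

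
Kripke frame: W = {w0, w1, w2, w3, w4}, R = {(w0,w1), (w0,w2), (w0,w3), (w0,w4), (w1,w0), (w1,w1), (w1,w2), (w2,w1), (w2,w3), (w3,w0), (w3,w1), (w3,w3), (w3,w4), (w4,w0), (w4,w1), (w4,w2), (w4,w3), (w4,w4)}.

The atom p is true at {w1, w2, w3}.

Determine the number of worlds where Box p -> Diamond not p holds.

4

w0: Box p is F, Diamond not p is T. ✓
w1: Box p is F, Diamond not p is T. ✓
w2: Box p is T, Diamond not p is F. ✗
w3: Box p is F, Diamond not p is T. ✓
w4: Box p is F, Diamond not p is T. ✓
Satisfying worlds: {w0, w1, w3, w4}.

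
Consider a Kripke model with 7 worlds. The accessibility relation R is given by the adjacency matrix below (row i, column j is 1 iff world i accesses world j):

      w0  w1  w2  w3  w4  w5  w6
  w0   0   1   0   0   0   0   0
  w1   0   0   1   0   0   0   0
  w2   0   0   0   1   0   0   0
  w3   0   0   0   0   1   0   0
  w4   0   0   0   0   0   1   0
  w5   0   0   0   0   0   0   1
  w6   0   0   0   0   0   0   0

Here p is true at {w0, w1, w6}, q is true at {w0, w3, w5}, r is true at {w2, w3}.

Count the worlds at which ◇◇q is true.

2

w0: successors {w1}; ◇q there: w1:F. ✗
w1: successors {w2}; ◇q there: w2:T. ✓
w2: successors {w3}; ◇q there: w3:F. ✗
w3: successors {w4}; ◇q there: w4:T. ✓
w4: successors {w5}; ◇q there: w5:F. ✗
w5: successors {w6}; ◇q there: w6:F. ✗
w6: no successors, so ◇◇q fails. ✗
Satisfying worlds: {w1, w3}.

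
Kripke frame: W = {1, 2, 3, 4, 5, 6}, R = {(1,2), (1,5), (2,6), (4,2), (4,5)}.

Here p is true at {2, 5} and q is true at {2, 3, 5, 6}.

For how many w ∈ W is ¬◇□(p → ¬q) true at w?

3

1: ◇□(p → ¬q) is T. ✗
2: ◇□(p → ¬q) is T. ✗
3: ◇□(p → ¬q) is F. ✓
4: ◇□(p → ¬q) is T. ✗
5: ◇□(p → ¬q) is F. ✓
6: ◇□(p → ¬q) is F. ✓
Satisfying worlds: {3, 5, 6}.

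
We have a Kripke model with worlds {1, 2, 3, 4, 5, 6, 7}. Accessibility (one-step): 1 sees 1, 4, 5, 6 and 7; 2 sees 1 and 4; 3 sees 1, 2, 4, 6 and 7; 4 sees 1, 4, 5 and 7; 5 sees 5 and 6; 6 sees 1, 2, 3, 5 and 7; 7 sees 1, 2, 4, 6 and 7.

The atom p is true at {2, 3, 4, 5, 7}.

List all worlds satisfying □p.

1: successors {1, 4, 5, 6, 7}; p there: 1:F, 4:T, 5:T, 6:F, 7:T. ✗
2: successors {1, 4}; p there: 1:F, 4:T. ✗
3: successors {1, 2, 4, 6, 7}; p there: 1:F, 2:T, 4:T, 6:F, 7:T. ✗
4: successors {1, 4, 5, 7}; p there: 1:F, 4:T, 5:T, 7:T. ✗
5: successors {5, 6}; p there: 5:T, 6:F. ✗
6: successors {1, 2, 3, 5, 7}; p there: 1:F, 2:T, 3:T, 5:T, 7:T. ✗
7: successors {1, 2, 4, 6, 7}; p there: 1:F, 2:T, 4:T, 6:F, 7:T. ✗

∅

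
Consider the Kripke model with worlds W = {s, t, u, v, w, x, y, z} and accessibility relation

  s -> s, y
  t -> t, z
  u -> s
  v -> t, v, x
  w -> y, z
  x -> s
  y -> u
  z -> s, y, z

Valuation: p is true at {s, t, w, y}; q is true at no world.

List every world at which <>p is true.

s: successors {s, y}; p there: s:T, y:T. ✓
t: successors {t, z}; p there: t:T, z:F. ✓
u: successors {s}; p there: s:T. ✓
v: successors {t, v, x}; p there: t:T, v:F, x:F. ✓
w: successors {y, z}; p there: y:T, z:F. ✓
x: successors {s}; p there: s:T. ✓
y: successors {u}; p there: u:F. ✗
z: successors {s, y, z}; p there: s:T, y:T, z:F. ✓

{s, t, u, v, w, x, z}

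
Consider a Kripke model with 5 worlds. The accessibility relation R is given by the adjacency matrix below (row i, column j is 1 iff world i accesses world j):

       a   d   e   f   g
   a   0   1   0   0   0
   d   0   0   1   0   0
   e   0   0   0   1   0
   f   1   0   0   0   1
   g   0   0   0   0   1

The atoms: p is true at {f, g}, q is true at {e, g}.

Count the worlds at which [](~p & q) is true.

1

a: successors {d}; ~p & q there: d:F. ✗
d: successors {e}; ~p & q there: e:T. ✓
e: successors {f}; ~p & q there: f:F. ✗
f: successors {a, g}; ~p & q there: a:F, g:F. ✗
g: successors {g}; ~p & q there: g:F. ✗
Satisfying worlds: {d}.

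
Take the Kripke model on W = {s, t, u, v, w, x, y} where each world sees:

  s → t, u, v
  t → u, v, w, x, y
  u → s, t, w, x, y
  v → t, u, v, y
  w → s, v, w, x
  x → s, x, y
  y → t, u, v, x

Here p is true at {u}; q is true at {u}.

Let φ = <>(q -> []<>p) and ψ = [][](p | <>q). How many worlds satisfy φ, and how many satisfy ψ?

7 and 0

For <>(q -> []<>p):
s: successors {t, u, v}; q -> []<>p there: t:T, u:F, v:T. ✓
t: successors {u, v, w, x, y}; q -> []<>p there: u:F, v:T, w:T, x:T, y:T. ✓
u: successors {s, t, w, x, y}; q -> []<>p there: s:T, t:T, w:T, x:T, y:T. ✓
v: successors {t, u, v, y}; q -> []<>p there: t:T, u:F, v:T, y:T. ✓
w: successors {s, v, w, x}; q -> []<>p there: s:T, v:T, w:T, x:T. ✓
x: successors {s, x, y}; q -> []<>p there: s:T, x:T, y:T. ✓
y: successors {t, u, v, x}; q -> []<>p there: t:T, u:F, v:T, x:T. ✓
— 7 worlds.
For [][](p | <>q):
s: successors {t, u, v}; [](p | <>q) there: t:F, u:F, v:T. ✗
t: successors {u, v, w, x, y}; [](p | <>q) there: u:F, v:T, w:F, x:F, y:F. ✗
u: successors {s, t, w, x, y}; [](p | <>q) there: s:T, t:F, w:F, x:F, y:F. ✗
v: successors {t, u, v, y}; [](p | <>q) there: t:F, u:F, v:T, y:F. ✗
w: successors {s, v, w, x}; [](p | <>q) there: s:T, v:T, w:F, x:F. ✗
x: successors {s, x, y}; [](p | <>q) there: s:T, x:F, y:F. ✗
y: successors {t, u, v, x}; [](p | <>q) there: t:F, u:F, v:T, x:F. ✗
— 0 worlds.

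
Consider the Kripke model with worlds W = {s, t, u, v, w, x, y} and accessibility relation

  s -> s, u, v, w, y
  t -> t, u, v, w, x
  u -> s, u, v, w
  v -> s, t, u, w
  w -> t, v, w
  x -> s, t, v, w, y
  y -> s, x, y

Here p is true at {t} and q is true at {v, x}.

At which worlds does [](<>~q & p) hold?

s: successors {s, u, v, w, y}; <>~q & p there: s:F, u:F, v:F, w:F, y:F. ✗
t: successors {t, u, v, w, x}; <>~q & p there: t:T, u:F, v:F, w:F, x:F. ✗
u: successors {s, u, v, w}; <>~q & p there: s:F, u:F, v:F, w:F. ✗
v: successors {s, t, u, w}; <>~q & p there: s:F, t:T, u:F, w:F. ✗
w: successors {t, v, w}; <>~q & p there: t:T, v:F, w:F. ✗
x: successors {s, t, v, w, y}; <>~q & p there: s:F, t:T, v:F, w:F, y:F. ✗
y: successors {s, x, y}; <>~q & p there: s:F, x:F, y:F. ✗

∅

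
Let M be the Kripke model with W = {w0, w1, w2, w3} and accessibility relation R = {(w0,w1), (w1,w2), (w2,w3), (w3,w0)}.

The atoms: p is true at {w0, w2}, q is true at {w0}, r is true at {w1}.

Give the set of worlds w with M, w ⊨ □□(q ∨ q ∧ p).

{w2}

w0: successors {w1}; □(q ∨ q ∧ p) there: w1:F. ✗
w1: successors {w2}; □(q ∨ q ∧ p) there: w2:F. ✗
w2: successors {w3}; □(q ∨ q ∧ p) there: w3:T. ✓
w3: successors {w0}; □(q ∨ q ∧ p) there: w0:F. ✗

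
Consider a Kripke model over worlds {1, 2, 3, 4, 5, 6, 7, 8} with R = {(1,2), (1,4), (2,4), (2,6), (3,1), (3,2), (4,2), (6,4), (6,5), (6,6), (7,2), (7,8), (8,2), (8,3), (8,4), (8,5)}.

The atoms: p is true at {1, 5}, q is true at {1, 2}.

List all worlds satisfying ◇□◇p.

1: successors {2, 4}; □◇p there: 2:F, 4:F. ✗
2: successors {4, 6}; □◇p there: 4:F, 6:F. ✗
3: successors {1, 2}; □◇p there: 1:F, 2:F. ✗
4: successors {2}; □◇p there: 2:F. ✗
5: no successors, so ◇□◇p fails. ✗
6: successors {4, 5, 6}; □◇p there: 4:F, 5:T, 6:F. ✓
7: successors {2, 8}; □◇p there: 2:F, 8:F. ✗
8: successors {2, 3, 4, 5}; □◇p there: 2:F, 3:F, 4:F, 5:T. ✓

{6, 8}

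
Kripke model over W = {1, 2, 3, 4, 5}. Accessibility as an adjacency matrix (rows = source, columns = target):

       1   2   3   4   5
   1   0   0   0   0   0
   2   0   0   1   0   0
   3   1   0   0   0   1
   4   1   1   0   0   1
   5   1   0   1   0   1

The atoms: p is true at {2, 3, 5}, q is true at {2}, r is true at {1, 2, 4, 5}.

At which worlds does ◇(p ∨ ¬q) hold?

{2, 3, 4, 5}

1: no successors, so ◇(p ∨ ¬q) fails. ✗
2: successors {3}; p ∨ ¬q there: 3:T. ✓
3: successors {1, 5}; p ∨ ¬q there: 1:T, 5:T. ✓
4: successors {1, 2, 5}; p ∨ ¬q there: 1:T, 2:T, 5:T. ✓
5: successors {1, 3, 5}; p ∨ ¬q there: 1:T, 3:T, 5:T. ✓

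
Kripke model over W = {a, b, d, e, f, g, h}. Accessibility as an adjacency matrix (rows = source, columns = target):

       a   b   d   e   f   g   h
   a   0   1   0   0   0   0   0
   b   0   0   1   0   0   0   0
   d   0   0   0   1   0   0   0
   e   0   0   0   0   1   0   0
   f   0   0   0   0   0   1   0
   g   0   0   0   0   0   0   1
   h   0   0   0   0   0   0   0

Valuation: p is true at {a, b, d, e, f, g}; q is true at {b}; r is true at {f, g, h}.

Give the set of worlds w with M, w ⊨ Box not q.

{b, d, e, f, g, h}

a: successors {b}; not q there: b:F. ✗
b: successors {d}; not q there: d:T. ✓
d: successors {e}; not q there: e:T. ✓
e: successors {f}; not q there: f:T. ✓
f: successors {g}; not q there: g:T. ✓
g: successors {h}; not q there: h:T. ✓
h: no successors, so Box not q holds vacuously. ✓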